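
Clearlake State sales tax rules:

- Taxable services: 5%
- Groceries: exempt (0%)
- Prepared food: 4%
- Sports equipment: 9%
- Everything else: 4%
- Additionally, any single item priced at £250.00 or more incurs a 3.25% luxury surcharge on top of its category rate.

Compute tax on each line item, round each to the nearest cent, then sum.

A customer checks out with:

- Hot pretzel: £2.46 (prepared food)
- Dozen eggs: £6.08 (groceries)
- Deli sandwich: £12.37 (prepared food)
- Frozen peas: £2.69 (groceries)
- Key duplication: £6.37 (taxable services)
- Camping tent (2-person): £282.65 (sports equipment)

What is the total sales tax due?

Hot pretzel £2.46: prepared food → 4% → £0.10
Dozen eggs £6.08: groceries → 0% → £0.00
Deli sandwich £12.37: prepared food → 4% → £0.49
Frozen peas £2.69: groceries → 0% → £0.00
Key duplication £6.37: taxable services → 5% → £0.32
Camping tent (2-person) £282.65: sports equipment → 9% + 3.25% surcharge = 12.25% → £34.62
Total tax = £0.10 + £0.49 + £0.32 + £34.62 = £35.53

£35.53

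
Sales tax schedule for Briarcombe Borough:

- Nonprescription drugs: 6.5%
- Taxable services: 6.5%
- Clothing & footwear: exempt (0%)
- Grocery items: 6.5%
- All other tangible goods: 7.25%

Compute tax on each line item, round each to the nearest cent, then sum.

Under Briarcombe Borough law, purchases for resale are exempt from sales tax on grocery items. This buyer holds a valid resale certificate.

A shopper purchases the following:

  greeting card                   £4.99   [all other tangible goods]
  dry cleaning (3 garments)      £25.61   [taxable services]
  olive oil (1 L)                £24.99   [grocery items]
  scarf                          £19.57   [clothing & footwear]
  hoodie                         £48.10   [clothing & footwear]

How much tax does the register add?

Greeting card £4.99: all other tangible goods → 7.25% → £0.36
Dry cleaning (3 garments) £25.61: taxable services → 6.5% → £1.66
Olive oil (1 L) £24.99: grocery items, buyer-exempt → 0% → £0.00
Scarf £19.57: clothing & footwear → 0% → £0.00
Hoodie £48.10: clothing & footwear → 0% → £0.00
Total tax = £0.36 + £1.66 = £2.02

£2.02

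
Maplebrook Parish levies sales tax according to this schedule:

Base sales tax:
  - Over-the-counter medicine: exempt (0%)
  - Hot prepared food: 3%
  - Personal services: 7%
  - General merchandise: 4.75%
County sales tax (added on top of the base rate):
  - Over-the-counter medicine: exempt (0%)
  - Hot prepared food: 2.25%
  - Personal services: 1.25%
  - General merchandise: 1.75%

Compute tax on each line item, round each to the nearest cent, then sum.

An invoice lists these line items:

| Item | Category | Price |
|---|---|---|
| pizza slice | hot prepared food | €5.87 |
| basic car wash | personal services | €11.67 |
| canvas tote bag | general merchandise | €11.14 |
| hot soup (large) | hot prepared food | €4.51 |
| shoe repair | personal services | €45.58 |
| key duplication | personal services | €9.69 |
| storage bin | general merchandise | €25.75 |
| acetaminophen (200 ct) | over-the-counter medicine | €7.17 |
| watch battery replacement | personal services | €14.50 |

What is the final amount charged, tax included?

Pizza slice €5.87: hot prepared food → 3% + 2.25% county = 5.25% → €0.31
Basic car wash €11.67: personal services → 7% + 1.25% county = 8.25% → €0.96
Canvas tote bag €11.14: general merchandise → 4.75% + 1.75% county = 6.5% → €0.72
Hot soup (large) €4.51: hot prepared food → 3% + 2.25% county = 5.25% → €0.24
Shoe repair €45.58: personal services → 7% + 1.25% county = 8.25% → €3.76
Key duplication €9.69: personal services → 7% + 1.25% county = 8.25% → €0.80
Storage bin €25.75: general merchandise → 4.75% + 1.75% county = 6.5% → €1.67
Acetaminophen (200 ct) €7.17: over-the-counter medicine → 0% + 0% county = 0% → €0.00
Watch battery replacement €14.50: personal services → 7% + 1.25% county = 8.25% → €1.20
Subtotal = €135.88; tax = €9.66; total due = €145.54

€145.54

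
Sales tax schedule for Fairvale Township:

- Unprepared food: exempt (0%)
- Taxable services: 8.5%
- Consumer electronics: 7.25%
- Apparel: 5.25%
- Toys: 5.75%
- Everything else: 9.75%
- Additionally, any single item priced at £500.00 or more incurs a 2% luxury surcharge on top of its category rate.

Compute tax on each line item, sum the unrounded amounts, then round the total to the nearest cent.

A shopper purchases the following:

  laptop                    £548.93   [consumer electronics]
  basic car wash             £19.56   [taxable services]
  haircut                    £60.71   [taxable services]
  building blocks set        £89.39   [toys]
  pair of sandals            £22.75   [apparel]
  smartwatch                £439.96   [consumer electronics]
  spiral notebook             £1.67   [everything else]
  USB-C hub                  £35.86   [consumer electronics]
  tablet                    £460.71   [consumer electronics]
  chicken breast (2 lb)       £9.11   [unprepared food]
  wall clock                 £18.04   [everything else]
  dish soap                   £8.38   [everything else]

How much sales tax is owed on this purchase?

Laptop £548.93: consumer electronics → 7.25% + 2% surcharge = 9.25% → £50.776025
Basic car wash £19.56: taxable services → 8.5% → £1.6626
Haircut £60.71: taxable services → 8.5% → £5.16035
Building blocks set £89.39: toys → 5.75% → £5.139925
Pair of sandals £22.75: apparel → 5.25% → £1.194375
Smartwatch £439.96: consumer electronics → 7.25% → £31.8971
Spiral notebook £1.67: everything else → 9.75% → £0.162825
USB-C hub £35.86: consumer electronics → 7.25% → £2.59985
Tablet £460.71: consumer electronics → 7.25% → £33.401475
Chicken breast (2 lb) £9.11: unprepared food → 0% → £0.00
Wall clock £18.04: everything else → 9.75% → £1.7589
Dish soap £8.38: everything else → 9.75% → £0.81705
Unrounded tax sum = £134.570475 → £134.57

£134.57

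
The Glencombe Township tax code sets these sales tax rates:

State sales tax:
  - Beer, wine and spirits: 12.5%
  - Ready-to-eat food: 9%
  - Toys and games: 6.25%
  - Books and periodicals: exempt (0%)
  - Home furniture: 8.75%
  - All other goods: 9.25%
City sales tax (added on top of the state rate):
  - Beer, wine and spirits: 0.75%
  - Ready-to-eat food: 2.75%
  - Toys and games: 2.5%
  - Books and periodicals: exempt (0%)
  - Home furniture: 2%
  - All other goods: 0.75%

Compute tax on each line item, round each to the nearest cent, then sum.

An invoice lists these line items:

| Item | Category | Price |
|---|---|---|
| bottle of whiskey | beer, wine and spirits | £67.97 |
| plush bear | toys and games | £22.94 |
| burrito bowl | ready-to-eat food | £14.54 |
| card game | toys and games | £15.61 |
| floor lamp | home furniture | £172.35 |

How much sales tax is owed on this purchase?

£32.63

Bottle of whiskey £67.97: beer, wine and spirits → 12.5% + 0.75% city = 13.25% → £9.01
Plush bear £22.94: toys and games → 6.25% + 2.5% city = 8.75% → £2.01
Burrito bowl £14.54: ready-to-eat food → 9% + 2.75% city = 11.75% → £1.71
Card game £15.61: toys and games → 6.25% + 2.5% city = 8.75% → £1.37
Floor lamp £172.35: home furniture → 8.75% + 2% city = 10.75% → £18.53
Total tax = £9.01 + £2.01 + £1.71 + £1.37 + £18.53 = £32.63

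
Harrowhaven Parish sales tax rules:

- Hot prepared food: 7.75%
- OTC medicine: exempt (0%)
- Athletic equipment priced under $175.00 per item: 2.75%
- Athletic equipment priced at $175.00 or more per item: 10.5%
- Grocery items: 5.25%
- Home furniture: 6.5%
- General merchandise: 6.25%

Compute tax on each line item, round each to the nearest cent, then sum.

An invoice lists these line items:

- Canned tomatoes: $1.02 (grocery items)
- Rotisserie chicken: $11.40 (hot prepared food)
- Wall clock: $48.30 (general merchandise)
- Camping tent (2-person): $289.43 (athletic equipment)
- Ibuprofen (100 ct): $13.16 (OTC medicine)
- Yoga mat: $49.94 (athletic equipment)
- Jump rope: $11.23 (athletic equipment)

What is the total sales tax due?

$36.02

Canned tomatoes $1.02: grocery items → 5.25% → $0.05
Rotisserie chicken $11.40: hot prepared food → 7.75% → $0.88
Wall clock $48.30: general merchandise → 6.25% → $3.02
Camping tent (2-person) $289.43: athletic equipment, $175.00 or more → 10.5% → $30.39
Ibuprofen (100 ct) $13.16: OTC medicine → 0% → $0.00
Yoga mat $49.94: athletic equipment, under $175.00 → 2.75% → $1.37
Jump rope $11.23: athletic equipment, under $175.00 → 2.75% → $0.31
Total tax = $0.05 + $0.88 + $3.02 + $30.39 + $1.37 + $0.31 = $36.02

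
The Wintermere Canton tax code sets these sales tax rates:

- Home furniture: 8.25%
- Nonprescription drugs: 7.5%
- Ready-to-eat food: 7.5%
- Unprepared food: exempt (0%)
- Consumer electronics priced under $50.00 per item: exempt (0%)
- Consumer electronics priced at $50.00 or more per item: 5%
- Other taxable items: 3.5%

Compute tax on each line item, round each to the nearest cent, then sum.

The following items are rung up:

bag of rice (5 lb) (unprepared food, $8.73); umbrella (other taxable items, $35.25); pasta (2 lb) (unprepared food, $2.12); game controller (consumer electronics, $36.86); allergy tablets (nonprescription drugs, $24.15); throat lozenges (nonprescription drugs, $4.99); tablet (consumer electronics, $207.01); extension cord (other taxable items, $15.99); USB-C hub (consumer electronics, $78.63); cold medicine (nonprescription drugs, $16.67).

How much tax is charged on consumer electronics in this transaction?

$14.28

Game controller $36.86: consumer electronics, under $50.00 → 0% → $0.00
Tablet $207.01: consumer electronics, $50.00 or more → 5% → $10.35
USB-C hub $78.63: consumer electronics, $50.00 or more → 5% → $3.93
Tax on consumer electronics = $0.00 + $10.35 + $3.93 = $14.28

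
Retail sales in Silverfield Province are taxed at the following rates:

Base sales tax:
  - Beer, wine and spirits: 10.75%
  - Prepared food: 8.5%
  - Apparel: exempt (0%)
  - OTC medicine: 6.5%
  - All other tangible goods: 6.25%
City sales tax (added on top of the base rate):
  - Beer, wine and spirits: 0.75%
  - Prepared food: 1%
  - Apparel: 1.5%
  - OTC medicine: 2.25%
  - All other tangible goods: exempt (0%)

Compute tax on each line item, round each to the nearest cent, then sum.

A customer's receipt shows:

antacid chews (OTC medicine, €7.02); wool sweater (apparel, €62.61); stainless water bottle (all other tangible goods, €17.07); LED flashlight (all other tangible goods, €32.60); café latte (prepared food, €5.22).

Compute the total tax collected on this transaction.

€5.16

Antacid chews €7.02: OTC medicine → 6.5% + 2.25% city = 8.75% → €0.61
Wool sweater €62.61: apparel → 0% + 1.5% city = 1.5% → €0.94
Stainless water bottle €17.07: all other tangible goods → 6.25% + 0% city = 6.25% → €1.07
LED flashlight €32.60: all other tangible goods → 6.25% + 0% city = 6.25% → €2.04
Café latte €5.22: prepared food → 8.5% + 1% city = 9.5% → €0.50
Total tax = €0.61 + €0.94 + €1.07 + €2.04 + €0.50 = €5.16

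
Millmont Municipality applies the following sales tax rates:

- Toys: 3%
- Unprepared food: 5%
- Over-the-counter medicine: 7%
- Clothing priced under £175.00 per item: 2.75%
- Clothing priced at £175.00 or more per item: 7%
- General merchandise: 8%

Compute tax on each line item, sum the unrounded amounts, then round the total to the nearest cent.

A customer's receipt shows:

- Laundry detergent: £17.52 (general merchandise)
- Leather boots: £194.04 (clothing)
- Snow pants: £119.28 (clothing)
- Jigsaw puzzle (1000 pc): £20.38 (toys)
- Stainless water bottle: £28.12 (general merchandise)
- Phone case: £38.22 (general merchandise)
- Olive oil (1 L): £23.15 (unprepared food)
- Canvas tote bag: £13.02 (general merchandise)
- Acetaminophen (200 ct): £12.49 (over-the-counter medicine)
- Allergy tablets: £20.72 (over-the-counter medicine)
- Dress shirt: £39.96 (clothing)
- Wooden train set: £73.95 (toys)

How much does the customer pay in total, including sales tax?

£632.87

Laundry detergent £17.52: general merchandise → 8% → £1.4016
Leather boots £194.04: clothing, £175.00 or more → 7% → £13.5828
Snow pants £119.28: clothing, under £175.00 → 2.75% → £3.2802
Jigsaw puzzle (1000 pc) £20.38: toys → 3% → £0.6114
Stainless water bottle £28.12: general merchandise → 8% → £2.2496
Phone case £38.22: general merchandise → 8% → £3.0576
Olive oil (1 L) £23.15: unprepared food → 5% → £1.1575
Canvas tote bag £13.02: general merchandise → 8% → £1.0416
Acetaminophen (200 ct) £12.49: over-the-counter medicine → 7% → £0.8743
Allergy tablets £20.72: over-the-counter medicine → 7% → £1.4504
Dress shirt £39.96: clothing, under £175.00 → 2.75% → £1.0989
Wooden train set £73.95: toys → 3% → £2.2185
Subtotal = £600.85; unrounded tax = £32.0244 → £32.02; total due = £632.87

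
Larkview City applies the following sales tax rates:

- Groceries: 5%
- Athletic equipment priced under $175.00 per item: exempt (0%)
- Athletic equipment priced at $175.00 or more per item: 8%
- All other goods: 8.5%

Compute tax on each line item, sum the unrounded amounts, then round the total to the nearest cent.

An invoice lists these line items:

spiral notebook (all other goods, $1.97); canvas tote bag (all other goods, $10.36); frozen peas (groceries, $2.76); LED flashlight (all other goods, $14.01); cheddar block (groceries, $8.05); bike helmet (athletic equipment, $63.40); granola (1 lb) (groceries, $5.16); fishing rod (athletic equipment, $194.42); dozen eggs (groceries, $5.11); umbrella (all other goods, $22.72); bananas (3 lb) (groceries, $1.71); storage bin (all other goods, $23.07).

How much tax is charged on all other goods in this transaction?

Spiral notebook $1.97: all other goods → 8.5% → $0.16745
Canvas tote bag $10.36: all other goods → 8.5% → $0.8806
LED flashlight $14.01: all other goods → 8.5% → $1.19085
Umbrella $22.72: all other goods → 8.5% → $1.9312
Storage bin $23.07: all other goods → 8.5% → $1.96095
Tax on all other goods: unrounded sum = $6.13105 → $6.13

$6.13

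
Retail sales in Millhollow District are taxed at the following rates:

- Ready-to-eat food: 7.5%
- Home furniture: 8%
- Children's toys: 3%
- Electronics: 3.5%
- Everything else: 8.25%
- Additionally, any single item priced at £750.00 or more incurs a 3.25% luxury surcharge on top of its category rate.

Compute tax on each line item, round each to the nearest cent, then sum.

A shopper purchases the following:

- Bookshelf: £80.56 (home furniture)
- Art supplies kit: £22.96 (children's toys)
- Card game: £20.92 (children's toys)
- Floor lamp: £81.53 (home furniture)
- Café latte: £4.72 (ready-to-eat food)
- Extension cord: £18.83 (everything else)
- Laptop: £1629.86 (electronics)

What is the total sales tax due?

Bookshelf £80.56: home furniture → 8% → £6.44
Art supplies kit £22.96: children's toys → 3% → £0.69
Card game £20.92: children's toys → 3% → £0.63
Floor lamp £81.53: home furniture → 8% → £6.52
Café latte £4.72: ready-to-eat food → 7.5% → £0.35
Extension cord £18.83: everything else → 8.25% → £1.55
Laptop £1629.86: electronics → 3.5% + 3.25% surcharge = 6.75% → £110.02
Total tax = £6.44 + £0.69 + £0.63 + £6.52 + £0.35 + £1.55 + £110.02 = £126.20

£126.20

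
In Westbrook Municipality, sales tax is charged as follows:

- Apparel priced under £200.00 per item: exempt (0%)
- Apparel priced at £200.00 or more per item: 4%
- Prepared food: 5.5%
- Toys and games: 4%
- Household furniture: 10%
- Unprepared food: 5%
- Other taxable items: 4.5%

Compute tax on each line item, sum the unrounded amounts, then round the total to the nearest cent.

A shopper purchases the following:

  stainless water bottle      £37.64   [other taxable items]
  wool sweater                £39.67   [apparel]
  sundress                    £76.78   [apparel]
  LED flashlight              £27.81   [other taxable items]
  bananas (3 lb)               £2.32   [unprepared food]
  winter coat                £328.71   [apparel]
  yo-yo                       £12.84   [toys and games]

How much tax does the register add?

Stainless water bottle £37.64: other taxable items → 4.5% → £1.6938
Wool sweater £39.67: apparel, under £200.00 → 0% → £0.00
Sundress £76.78: apparel, under £200.00 → 0% → £0.00
LED flashlight £27.81: other taxable items → 4.5% → £1.25145
Bananas (3 lb) £2.32: unprepared food → 5% → £0.116
Winter coat £328.71: apparel, £200.00 or more → 4% → £13.1484
Yo-yo £12.84: toys and games → 4% → £0.5136
Unrounded tax sum = £16.72325 → £16.72

£16.72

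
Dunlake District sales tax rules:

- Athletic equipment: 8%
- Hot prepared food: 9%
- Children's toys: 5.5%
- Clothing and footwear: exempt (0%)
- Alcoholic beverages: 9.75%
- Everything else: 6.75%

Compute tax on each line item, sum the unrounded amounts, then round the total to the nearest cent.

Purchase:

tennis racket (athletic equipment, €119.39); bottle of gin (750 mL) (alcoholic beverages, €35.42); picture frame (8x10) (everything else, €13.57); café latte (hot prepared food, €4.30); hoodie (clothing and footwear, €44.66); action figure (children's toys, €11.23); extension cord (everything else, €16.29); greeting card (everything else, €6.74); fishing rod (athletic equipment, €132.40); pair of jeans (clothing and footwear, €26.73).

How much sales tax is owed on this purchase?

€27.07

Tennis racket €119.39: athletic equipment → 8% → €9.5512
Bottle of gin (750 mL) €35.42: alcoholic beverages → 9.75% → €3.45345
Picture frame (8x10) €13.57: everything else → 6.75% → €0.915975
Café latte €4.30: hot prepared food → 9% → €0.387
Hoodie €44.66: clothing and footwear → 0% → €0.00
Action figure €11.23: children's toys → 5.5% → €0.61765
Extension cord €16.29: everything else → 6.75% → €1.099575
Greeting card €6.74: everything else → 6.75% → €0.45495
Fishing rod €132.40: athletic equipment → 8% → €10.592
Pair of jeans €26.73: clothing and footwear → 0% → €0.00
Unrounded tax sum = €27.0718 → €27.07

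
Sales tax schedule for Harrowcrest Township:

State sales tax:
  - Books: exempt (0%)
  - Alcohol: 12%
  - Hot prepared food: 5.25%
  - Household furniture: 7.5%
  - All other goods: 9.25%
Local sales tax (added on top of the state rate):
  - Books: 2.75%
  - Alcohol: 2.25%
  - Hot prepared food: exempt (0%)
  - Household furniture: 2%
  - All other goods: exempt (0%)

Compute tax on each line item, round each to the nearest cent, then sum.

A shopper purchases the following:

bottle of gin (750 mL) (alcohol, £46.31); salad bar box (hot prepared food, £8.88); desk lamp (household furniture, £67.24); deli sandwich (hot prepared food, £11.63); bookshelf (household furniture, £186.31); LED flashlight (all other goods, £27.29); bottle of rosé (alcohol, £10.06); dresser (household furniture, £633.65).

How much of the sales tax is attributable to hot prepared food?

£1.08

Salad bar box £8.88: hot prepared food → 5.25% + 0% local = 5.25% → £0.47
Deli sandwich £11.63: hot prepared food → 5.25% + 0% local = 5.25% → £0.61
Tax on hot prepared food = £0.47 + £0.61 = £1.08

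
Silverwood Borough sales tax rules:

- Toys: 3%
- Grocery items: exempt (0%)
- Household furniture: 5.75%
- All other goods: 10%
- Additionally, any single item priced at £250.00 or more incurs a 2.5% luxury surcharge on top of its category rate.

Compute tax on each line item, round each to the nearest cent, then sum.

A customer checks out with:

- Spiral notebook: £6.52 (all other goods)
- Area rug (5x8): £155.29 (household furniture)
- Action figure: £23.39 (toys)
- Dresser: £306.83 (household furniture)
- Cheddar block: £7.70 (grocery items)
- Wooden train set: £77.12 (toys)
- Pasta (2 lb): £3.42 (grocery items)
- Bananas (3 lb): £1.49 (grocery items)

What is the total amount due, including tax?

Spiral notebook £6.52: all other goods → 10% → £0.65
Area rug (5x8) £155.29: household furniture → 5.75% → £8.93
Action figure £23.39: toys → 3% → £0.70
Dresser £306.83: household furniture → 5.75% + 2.5% surcharge = 8.25% → £25.31
Cheddar block £7.70: grocery items → 0% → £0.00
Wooden train set £77.12: toys → 3% → £2.31
Pasta (2 lb) £3.42: grocery items → 0% → £0.00
Bananas (3 lb) £1.49: grocery items → 0% → £0.00
Subtotal = £581.76; tax = £37.90; total due = £619.66

£619.66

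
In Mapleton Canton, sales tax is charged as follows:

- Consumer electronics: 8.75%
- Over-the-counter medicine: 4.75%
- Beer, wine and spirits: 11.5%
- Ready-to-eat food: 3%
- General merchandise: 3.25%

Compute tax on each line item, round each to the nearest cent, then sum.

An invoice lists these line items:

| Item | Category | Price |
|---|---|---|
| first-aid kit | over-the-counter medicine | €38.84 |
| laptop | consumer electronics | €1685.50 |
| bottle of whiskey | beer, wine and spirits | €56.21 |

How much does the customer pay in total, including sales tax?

First-aid kit €38.84: over-the-counter medicine → 4.75% → €1.84
Laptop €1685.50: consumer electronics → 8.75% → €147.48
Bottle of whiskey €56.21: beer, wine and spirits → 11.5% → €6.46
Subtotal = €1780.55; tax = €155.78; total due = €1936.33

€1936.33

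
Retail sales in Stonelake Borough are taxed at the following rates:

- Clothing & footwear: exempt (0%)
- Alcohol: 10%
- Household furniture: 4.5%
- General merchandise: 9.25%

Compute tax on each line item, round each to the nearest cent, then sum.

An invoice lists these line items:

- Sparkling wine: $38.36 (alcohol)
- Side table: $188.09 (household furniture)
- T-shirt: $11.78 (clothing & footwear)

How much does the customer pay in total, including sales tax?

Sparkling wine $38.36: alcohol → 10% → $3.84
Side table $188.09: household furniture → 4.5% → $8.46
T-shirt $11.78: clothing & footwear → 0% → $0.00
Subtotal = $238.23; tax = $12.30; total due = $250.53

$250.53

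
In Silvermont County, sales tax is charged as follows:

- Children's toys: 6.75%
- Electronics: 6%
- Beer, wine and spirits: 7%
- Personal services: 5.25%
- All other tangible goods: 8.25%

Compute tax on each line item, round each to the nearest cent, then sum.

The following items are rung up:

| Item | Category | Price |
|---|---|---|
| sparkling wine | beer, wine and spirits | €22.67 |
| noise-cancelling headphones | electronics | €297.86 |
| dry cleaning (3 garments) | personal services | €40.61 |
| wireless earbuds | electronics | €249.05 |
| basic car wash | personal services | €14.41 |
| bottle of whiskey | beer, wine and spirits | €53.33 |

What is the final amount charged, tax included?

€718.95

Sparkling wine €22.67: beer, wine and spirits → 7% → €1.59
Noise-cancelling headphones €297.86: electronics → 6% → €17.87
Dry cleaning (3 garments) €40.61: personal services → 5.25% → €2.13
Wireless earbuds €249.05: electronics → 6% → €14.94
Basic car wash €14.41: personal services → 5.25% → €0.76
Bottle of whiskey €53.33: beer, wine and spirits → 7% → €3.73
Subtotal = €677.93; tax = €41.02; total due = €718.95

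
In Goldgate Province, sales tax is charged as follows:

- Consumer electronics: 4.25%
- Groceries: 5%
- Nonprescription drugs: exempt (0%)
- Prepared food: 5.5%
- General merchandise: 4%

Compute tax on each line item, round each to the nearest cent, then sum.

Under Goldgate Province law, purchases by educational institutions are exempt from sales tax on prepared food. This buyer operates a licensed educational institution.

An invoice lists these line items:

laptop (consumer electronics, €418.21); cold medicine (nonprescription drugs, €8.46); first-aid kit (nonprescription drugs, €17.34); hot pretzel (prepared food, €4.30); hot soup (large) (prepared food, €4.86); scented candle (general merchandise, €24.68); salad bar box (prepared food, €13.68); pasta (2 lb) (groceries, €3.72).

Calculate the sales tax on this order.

Laptop €418.21: consumer electronics → 4.25% → €17.77
Cold medicine €8.46: nonprescription drugs → 0% → €0.00
First-aid kit €17.34: nonprescription drugs → 0% → €0.00
Hot pretzel €4.30: prepared food, buyer-exempt → 0% → €0.00
Hot soup (large) €4.86: prepared food, buyer-exempt → 0% → €0.00
Scented candle €24.68: general merchandise → 4% → €0.99
Salad bar box €13.68: prepared food, buyer-exempt → 0% → €0.00
Pasta (2 lb) €3.72: groceries → 5% → €0.19
Total tax = €17.77 + €0.99 + €0.19 = €18.95

€18.95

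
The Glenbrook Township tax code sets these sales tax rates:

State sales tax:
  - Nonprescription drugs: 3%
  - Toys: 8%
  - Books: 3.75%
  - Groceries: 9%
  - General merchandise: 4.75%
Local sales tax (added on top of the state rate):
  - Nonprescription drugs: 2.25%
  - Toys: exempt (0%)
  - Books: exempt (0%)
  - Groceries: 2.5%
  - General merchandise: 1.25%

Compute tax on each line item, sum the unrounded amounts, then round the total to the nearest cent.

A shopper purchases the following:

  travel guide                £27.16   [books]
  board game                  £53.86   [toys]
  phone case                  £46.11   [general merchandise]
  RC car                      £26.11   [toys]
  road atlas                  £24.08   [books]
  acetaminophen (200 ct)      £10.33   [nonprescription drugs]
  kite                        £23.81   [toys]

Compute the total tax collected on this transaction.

£13.53

Travel guide £27.16: books → 3.75% + 0% local = 3.75% → £1.0185
Board game £53.86: toys → 8% + 0% local = 8% → £4.3088
Phone case £46.11: general merchandise → 4.75% + 1.25% local = 6% → £2.7666
RC car £26.11: toys → 8% + 0% local = 8% → £2.0888
Road atlas £24.08: books → 3.75% + 0% local = 3.75% → £0.903
Acetaminophen (200 ct) £10.33: nonprescription drugs → 3% + 2.25% local = 5.25% → £0.542325
Kite £23.81: toys → 8% + 0% local = 8% → £1.9048
Unrounded tax sum = £13.532825 → £13.53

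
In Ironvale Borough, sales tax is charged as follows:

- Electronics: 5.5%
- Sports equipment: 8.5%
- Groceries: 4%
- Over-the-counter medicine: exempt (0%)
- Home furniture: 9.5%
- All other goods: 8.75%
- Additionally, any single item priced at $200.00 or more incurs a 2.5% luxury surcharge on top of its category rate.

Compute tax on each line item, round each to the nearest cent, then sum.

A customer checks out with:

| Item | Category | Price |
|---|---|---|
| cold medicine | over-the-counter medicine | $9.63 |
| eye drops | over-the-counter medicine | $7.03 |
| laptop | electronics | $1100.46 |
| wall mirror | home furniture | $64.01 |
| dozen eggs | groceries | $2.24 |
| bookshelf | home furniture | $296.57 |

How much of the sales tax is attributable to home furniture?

$41.67

Wall mirror $64.01: home furniture → 9.5% → $6.08
Bookshelf $296.57: home furniture → 9.5% + 2.5% surcharge = 12% → $35.59
Tax on home furniture = $6.08 + $35.59 = $41.67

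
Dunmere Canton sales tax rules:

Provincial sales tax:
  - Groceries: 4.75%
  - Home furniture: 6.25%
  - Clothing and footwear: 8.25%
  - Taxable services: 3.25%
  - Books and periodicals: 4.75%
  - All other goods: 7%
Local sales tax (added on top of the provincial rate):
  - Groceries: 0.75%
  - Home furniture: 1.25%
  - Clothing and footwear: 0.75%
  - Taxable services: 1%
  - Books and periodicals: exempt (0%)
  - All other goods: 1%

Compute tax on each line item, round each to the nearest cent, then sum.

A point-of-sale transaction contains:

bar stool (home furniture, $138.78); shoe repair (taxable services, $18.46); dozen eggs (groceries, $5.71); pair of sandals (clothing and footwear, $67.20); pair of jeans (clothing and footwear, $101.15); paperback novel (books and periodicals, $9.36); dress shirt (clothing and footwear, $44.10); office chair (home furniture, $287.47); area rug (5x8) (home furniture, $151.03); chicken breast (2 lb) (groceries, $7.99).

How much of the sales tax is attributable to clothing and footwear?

Pair of sandals $67.20: clothing and footwear → 8.25% + 0.75% local = 9% → $6.05
Pair of jeans $101.15: clothing and footwear → 8.25% + 0.75% local = 9% → $9.10
Dress shirt $44.10: clothing and footwear → 8.25% + 0.75% local = 9% → $3.97
Tax on clothing and footwear = $6.05 + $9.10 + $3.97 = $19.12

$19.12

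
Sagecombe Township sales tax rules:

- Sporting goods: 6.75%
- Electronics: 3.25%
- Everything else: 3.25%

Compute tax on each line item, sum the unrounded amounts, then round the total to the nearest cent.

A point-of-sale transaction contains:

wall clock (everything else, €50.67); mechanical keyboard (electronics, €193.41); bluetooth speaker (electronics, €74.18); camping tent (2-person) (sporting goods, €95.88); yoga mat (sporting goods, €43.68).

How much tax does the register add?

Wall clock €50.67: everything else → 3.25% → €1.646775
Mechanical keyboard €193.41: electronics → 3.25% → €6.285825
Bluetooth speaker €74.18: electronics → 3.25% → €2.41085
Camping tent (2-person) €95.88: sporting goods → 6.75% → €6.4719
Yoga mat €43.68: sporting goods → 6.75% → €2.9484
Unrounded tax sum = €19.76375 → €19.76

€19.76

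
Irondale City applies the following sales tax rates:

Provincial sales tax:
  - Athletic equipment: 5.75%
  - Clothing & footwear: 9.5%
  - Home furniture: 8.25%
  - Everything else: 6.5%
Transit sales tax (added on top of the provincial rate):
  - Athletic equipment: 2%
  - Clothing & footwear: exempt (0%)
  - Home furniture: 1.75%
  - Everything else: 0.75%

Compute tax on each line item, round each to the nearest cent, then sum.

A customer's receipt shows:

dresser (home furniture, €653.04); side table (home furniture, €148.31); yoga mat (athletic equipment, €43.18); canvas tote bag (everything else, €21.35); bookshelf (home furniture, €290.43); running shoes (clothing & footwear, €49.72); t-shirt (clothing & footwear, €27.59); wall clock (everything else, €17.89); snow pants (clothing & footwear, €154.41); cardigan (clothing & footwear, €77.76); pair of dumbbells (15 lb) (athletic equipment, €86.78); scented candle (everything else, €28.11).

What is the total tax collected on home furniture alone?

€109.17

Dresser €653.04: home furniture → 8.25% + 1.75% transit = 10% → €65.30
Side table €148.31: home furniture → 8.25% + 1.75% transit = 10% → €14.83
Bookshelf €290.43: home furniture → 8.25% + 1.75% transit = 10% → €29.04
Tax on home furniture = €65.30 + €14.83 + €29.04 = €109.17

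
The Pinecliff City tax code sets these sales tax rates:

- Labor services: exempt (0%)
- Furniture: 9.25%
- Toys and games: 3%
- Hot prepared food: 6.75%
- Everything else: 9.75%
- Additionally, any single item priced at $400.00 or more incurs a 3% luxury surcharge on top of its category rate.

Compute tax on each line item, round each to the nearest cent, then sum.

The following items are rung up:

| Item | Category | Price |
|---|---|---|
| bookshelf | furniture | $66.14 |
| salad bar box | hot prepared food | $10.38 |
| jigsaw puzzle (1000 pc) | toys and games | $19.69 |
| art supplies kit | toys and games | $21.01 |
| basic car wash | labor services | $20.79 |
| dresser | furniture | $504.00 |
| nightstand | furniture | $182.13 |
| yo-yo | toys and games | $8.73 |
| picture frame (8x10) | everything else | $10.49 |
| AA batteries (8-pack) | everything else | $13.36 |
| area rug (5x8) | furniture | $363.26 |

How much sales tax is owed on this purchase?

$122.81

Bookshelf $66.14: furniture → 9.25% → $6.12
Salad bar box $10.38: hot prepared food → 6.75% → $0.70
Jigsaw puzzle (1000 pc) $19.69: toys and games → 3% → $0.59
Art supplies kit $21.01: toys and games → 3% → $0.63
Basic car wash $20.79: labor services → 0% → $0.00
Dresser $504.00: furniture → 9.25% + 3% surcharge = 12.25% → $61.74
Nightstand $182.13: furniture → 9.25% → $16.85
Yo-yo $8.73: toys and games → 3% → $0.26
Picture frame (8x10) $10.49: everything else → 9.75% → $1.02
AA batteries (8-pack) $13.36: everything else → 9.75% → $1.30
Area rug (5x8) $363.26: furniture → 9.25% → $33.60
Total tax = $6.12 + $0.70 + $0.59 + $0.63 + $61.74 + $16.85 + $0.26 + $1.02 + $1.30 + $33.60 = $122.81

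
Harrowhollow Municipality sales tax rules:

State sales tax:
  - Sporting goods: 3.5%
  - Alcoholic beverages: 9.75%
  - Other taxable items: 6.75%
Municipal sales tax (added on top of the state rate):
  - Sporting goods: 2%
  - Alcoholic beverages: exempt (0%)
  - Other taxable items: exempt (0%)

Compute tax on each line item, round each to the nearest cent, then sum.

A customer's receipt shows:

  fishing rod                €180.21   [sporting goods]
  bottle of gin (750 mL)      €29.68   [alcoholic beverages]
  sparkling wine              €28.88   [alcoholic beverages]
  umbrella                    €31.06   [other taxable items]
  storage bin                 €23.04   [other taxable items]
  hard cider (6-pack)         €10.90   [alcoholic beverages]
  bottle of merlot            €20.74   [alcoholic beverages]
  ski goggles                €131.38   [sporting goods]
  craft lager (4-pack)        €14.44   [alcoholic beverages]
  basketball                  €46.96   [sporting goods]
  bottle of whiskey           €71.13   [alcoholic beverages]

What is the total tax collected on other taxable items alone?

€3.66

Umbrella €31.06: other taxable items → 6.75% + 0% municipal = 6.75% → €2.10
Storage bin €23.04: other taxable items → 6.75% + 0% municipal = 6.75% → €1.56
Tax on other taxable items = €2.10 + €1.56 = €3.66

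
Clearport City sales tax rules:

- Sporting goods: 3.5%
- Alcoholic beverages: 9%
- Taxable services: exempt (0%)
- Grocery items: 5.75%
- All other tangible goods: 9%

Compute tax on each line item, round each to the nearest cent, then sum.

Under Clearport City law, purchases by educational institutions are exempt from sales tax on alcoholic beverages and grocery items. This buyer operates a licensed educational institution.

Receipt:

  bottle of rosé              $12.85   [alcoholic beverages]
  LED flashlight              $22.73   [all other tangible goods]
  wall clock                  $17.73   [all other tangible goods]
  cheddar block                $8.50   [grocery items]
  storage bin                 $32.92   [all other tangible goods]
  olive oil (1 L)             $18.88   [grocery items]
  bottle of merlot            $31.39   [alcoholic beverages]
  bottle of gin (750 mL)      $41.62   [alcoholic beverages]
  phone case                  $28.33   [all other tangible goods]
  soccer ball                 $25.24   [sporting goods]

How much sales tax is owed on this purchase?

Bottle of rosé $12.85: alcoholic beverages, buyer-exempt → 0% → $0.00
LED flashlight $22.73: all other tangible goods → 9% → $2.05
Wall clock $17.73: all other tangible goods → 9% → $1.60
Cheddar block $8.50: grocery items, buyer-exempt → 0% → $0.00
Storage bin $32.92: all other tangible goods → 9% → $2.96
Olive oil (1 L) $18.88: grocery items, buyer-exempt → 0% → $0.00
Bottle of merlot $31.39: alcoholic beverages, buyer-exempt → 0% → $0.00
Bottle of gin (750 mL) $41.62: alcoholic beverages, buyer-exempt → 0% → $0.00
Phone case $28.33: all other tangible goods → 9% → $2.55
Soccer ball $25.24: sporting goods → 3.5% → $0.88
Total tax = $2.05 + $1.60 + $2.96 + $2.55 + $0.88 = $10.04

$10.04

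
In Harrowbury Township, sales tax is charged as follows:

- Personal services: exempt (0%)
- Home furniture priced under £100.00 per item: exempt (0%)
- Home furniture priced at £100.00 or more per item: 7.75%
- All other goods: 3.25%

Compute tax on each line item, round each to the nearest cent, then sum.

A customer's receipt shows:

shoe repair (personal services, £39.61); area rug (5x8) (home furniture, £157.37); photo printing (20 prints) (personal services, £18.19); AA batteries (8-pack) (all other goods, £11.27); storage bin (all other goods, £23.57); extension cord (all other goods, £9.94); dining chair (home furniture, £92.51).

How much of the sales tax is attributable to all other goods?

AA batteries (8-pack) £11.27: all other goods → 3.25% → £0.37
Storage bin £23.57: all other goods → 3.25% → £0.77
Extension cord £9.94: all other goods → 3.25% → £0.32
Tax on all other goods = £0.37 + £0.77 + £0.32 = £1.46

£1.46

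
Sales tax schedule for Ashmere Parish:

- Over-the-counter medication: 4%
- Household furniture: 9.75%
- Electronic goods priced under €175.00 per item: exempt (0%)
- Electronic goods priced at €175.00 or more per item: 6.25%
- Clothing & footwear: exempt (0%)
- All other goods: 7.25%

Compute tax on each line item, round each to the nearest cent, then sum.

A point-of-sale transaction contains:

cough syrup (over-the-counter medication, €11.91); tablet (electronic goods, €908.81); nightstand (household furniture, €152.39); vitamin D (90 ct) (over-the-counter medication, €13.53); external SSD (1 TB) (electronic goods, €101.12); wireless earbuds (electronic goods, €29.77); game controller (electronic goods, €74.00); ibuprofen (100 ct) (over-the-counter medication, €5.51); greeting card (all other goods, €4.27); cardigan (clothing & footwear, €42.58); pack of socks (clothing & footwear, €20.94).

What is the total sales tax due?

€73.21

Cough syrup €11.91: over-the-counter medication → 4% → €0.48
Tablet €908.81: electronic goods, €175.00 or more → 6.25% → €56.80
Nightstand €152.39: household furniture → 9.75% → €14.86
Vitamin D (90 ct) €13.53: over-the-counter medication → 4% → €0.54
External SSD (1 TB) €101.12: electronic goods, under €175.00 → 0% → €0.00
Wireless earbuds €29.77: electronic goods, under €175.00 → 0% → €0.00
Game controller €74.00: electronic goods, under €175.00 → 0% → €0.00
Ibuprofen (100 ct) €5.51: over-the-counter medication → 4% → €0.22
Greeting card €4.27: all other goods → 7.25% → €0.31
Cardigan €42.58: clothing & footwear → 0% → €0.00
Pack of socks €20.94: clothing & footwear → 0% → €0.00
Total tax = €0.48 + €56.80 + €14.86 + €0.54 + €0.22 + €0.31 = €73.21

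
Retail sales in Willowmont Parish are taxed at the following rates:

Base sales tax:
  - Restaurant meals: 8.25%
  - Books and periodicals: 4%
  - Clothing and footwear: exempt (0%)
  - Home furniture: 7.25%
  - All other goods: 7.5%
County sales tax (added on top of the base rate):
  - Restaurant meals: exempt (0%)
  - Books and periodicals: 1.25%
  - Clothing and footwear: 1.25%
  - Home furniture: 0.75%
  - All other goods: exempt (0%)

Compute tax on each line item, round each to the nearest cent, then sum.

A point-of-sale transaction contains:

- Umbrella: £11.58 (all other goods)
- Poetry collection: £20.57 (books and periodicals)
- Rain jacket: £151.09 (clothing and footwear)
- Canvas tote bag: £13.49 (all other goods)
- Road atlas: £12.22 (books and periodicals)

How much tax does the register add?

Umbrella £11.58: all other goods → 7.5% + 0% county = 7.5% → £0.87
Poetry collection £20.57: books and periodicals → 4% + 1.25% county = 5.25% → £1.08
Rain jacket £151.09: clothing and footwear → 0% + 1.25% county = 1.25% → £1.89
Canvas tote bag £13.49: all other goods → 7.5% + 0% county = 7.5% → £1.01
Road atlas £12.22: books and periodicals → 4% + 1.25% county = 5.25% → £0.64
Total tax = £0.87 + £1.08 + £1.89 + £1.01 + £0.64 = £5.49

£5.49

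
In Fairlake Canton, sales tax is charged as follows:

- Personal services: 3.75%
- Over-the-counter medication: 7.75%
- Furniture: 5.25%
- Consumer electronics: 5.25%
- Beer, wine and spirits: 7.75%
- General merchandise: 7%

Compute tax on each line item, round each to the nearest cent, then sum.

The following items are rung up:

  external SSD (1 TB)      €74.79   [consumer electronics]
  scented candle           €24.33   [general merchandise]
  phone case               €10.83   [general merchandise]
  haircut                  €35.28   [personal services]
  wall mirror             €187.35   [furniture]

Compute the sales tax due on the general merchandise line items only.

Scented candle €24.33: general merchandise → 7% → €1.70
Phone case €10.83: general merchandise → 7% → €0.76
Tax on general merchandise = €1.70 + €0.76 = €2.46

€2.46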